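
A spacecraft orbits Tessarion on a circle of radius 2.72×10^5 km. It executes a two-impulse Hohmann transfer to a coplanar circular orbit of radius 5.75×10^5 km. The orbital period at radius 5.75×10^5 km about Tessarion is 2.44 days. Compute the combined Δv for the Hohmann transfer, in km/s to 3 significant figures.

Δv = 7.52 km/s

From Kepler's third law T² = 4π²r³/μ at r = 5.75×10^5 km, T = 2.44 days = 2.44 × 86400 s = 2.10816×10^5 s: μ = 4π²r³/T² = 1.68871×10^8 km³/s².
Transfer-ellipse semi-major axis a_t = (r₁ + r₂)/2 = (2.720×10^5 + 5.750×10^5)/2 = 4.235×10^5 km.
At r₁ the circular-orbit speed is v₁ = √(μ/r₁) = 24.917 km/s.
Transfer-orbit speed at r₁ (v² = μ(2/r − 1/a)): v_p = √[μ(2/r₁ − 1/a_t)] = 29.034 km/s.
First burn Δv₁ = |v_p − v₁| = 4.117 km/s.
At r₂, v₂ = √(μ/r₂) = 17.137 km/s.
Transfer-orbit speed at r₂: v_a = √[μ(2/r₂ − 1/a_t)] = 13.734 km/s.
Second burn Δv₂ = |v₂ − v_a| = 3.403 km/s.
Δv = Δv₁ + Δv₂ = 4.117 + 3.403 = 7.520 km/s.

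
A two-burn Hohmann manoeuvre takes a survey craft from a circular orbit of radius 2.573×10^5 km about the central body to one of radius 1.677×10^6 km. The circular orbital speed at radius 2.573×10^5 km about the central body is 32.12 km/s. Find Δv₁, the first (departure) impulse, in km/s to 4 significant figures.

From the circular-orbit relation v² = μ/r at r = 2.573×10^5 km: μ = v²r = (32.12)² × 2.573×10^5 = 2.65455×10^8 km³/s².
Transfer-ellipse semi-major axis a_t = (r₁ + r₂)/2 = (2.573×10^5 + 1.677×10^6)/2 = 9.6715×10^5 km.
Circular speed at r = 2.573×10^5 km: v_c = √(μ/r) = 32.12 km/s.
Transfer-orbit speed at the same r (vis-viva, a = a_t): v_t = √[μ(2/r − 1/a_t)] = 42.30 km/s.
Δv₁ = |v_t − v_c| = |42.30 − 32.12| = 10.18 km/s.

Δv₁ = 10.18 km/s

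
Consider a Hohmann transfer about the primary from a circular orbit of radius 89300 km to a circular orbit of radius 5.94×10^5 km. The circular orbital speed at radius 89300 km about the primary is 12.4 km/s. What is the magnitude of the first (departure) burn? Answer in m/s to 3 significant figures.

From the circular-orbit relation v² = μ/r at r = 89300 km: μ = v²r = (12.4)² × 89300 = 1.37308×10^7 km³/s².
Transfer-ellipse semi-major axis a_t = (r₁ + r₂)/2 = (89300 + 5.940×10^5)/2 = 3.4165×10^5 km.
Circular speed at r = 89300 km: v_c = √(μ/r) = 12.40 km/s.
Transfer-orbit speed at the same r (vis-viva, a = a_t): v_t = √[μ(2/r − 1/a_t)] = 16.35 km/s.
Δv₁ = |v_t − v_c| = |16.35 − 12.40| = 3.950 km/s.

Δv₁ = 3950 m/s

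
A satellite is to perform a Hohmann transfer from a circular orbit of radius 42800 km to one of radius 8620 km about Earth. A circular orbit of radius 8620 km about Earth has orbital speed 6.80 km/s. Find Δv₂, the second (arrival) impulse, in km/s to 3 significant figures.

Δv₂ = 1.97 km/s

From the circular-orbit relation v² = μ/r at r = 8620 km: μ = v²r = (6.80)² × 8620 = 3.98589×10^5 km³/s².
Transfer-ellipse semi-major axis a_t = (r₁ + r₂)/2 = (42800 + 8620)/2 = 25710 km.
Circular speed at r = 8620 km: v_c = √(μ/r) = 6.800 km/s.
Transfer-orbit speed at the same r (vis-viva, a = a_t): v_t = √[μ(2/r − 1/a_t)] = 8.774 km/s.
Δv₂ = |v_t − v_c| = |8.774 − 6.800| = 1.974 km/s.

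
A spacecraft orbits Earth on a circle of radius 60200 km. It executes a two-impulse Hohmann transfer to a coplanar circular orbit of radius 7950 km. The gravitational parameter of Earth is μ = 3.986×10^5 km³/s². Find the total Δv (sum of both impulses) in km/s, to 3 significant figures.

Δv = 3.66 km/s

The Hohmann ellipse has a_t = (r₁ + r₂)/2 = 34075 km.
At r₁ the circular-orbit speed is v₁ = √(μ/r₁) = 2.573 km/s.
On the transfer ellipse at r₁, v² = μ(2/r − 1/a) gives v_a = √[μ(2/r₁ − 1/a_t)] = 1.243 km/s.
First burn Δv₁ = |v_a − v₁| = 1.330 km/s.
At r₂, v₂ = √(μ/r₂) = 7.081 km/s.
Transfer-orbit speed at r₂: v_p = √[μ(2/r₂ − 1/a_t)] = 9.412 km/s.
Second burn Δv₂ = |v₂ − v_p| = 2.331 km/s.
Total Δv = Δv₁ + Δv₂ = 3.661 km/s.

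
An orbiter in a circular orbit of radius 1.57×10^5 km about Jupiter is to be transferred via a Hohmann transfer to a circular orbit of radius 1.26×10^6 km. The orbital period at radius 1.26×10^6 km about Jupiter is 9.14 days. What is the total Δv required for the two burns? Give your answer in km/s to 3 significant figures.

From Kepler's third law T² = 4π²r³/μ at r = 1.26×10^6 km, T = 9.14 days = 9.14 × 86400 s = 7.89696×10^5 s: μ = 4π²r³/T² = 1.26634×10^8 km³/s².
The Hohmann ellipse has a_t = (r₁ + r₂)/2 = 7.085×10^5 km.
At r₁ the circular-orbit speed is v₁ = √(μ/r₁) = 28.400 km/s.
On the transfer ellipse at r₁, v² = μ(2/r − 1/a) gives v_p = √[μ(2/r₁ − 1/a_t)] = 37.874 km/s.
First burn Δv₁ = |v_p − v₁| = 9.474 km/s.
At r₂, v₂ = √(μ/r₂) = 10.025 km/s.
Transfer-orbit speed at r₂: v_a = √[μ(2/r₂ − 1/a_t)] = 4.7192 km/s.
Second burn Δv₂ = |v₂ − v_a| = 5.306 km/s.
Total Δv = Δv₁ + Δv₂ = 14.78 km/s.

Δv = 14.8 km/s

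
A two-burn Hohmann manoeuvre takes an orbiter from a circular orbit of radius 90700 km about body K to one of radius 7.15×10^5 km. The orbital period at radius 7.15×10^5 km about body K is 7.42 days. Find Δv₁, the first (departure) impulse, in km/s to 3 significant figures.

From Kepler's third law T² = 4π²r³/μ at r = 7.15×10^5 km, T = 7.42 days = 7.42 × 86400 s = 6.41088×10^5 s: μ = 4π²r³/T² = 3.51109×10^7 km³/s².
The Hohmann ellipse has a_t = (r₁ + r₂)/2 = 4.0285×10^5 km.
On the circular orbit at r = 90700 km, v_c = √(μ/r) = 19.675 km/s.
Vis-viva on the transfer ellipse at r = 90700 km gives v_t = √[μ(2/r − 1/a_t)] = 26.212 km/s.
Δv₁ = |v_t − v_c| = |26.212 − 19.675| = 6.537 km/s.

Δv₁ = 6.54 km/s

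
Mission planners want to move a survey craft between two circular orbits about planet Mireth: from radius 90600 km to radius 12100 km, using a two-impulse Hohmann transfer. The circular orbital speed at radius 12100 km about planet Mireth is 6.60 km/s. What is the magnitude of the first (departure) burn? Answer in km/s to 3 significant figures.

From the circular-orbit relation v² = μ/r at r = 12100 km: μ = v²r = (6.60)² × 12100 = 5.27076×10^5 km³/s².
The Hohmann ellipse has a_t = (r₁ + r₂)/2 = 51350 km.
On the circular orbit at r = 90600 km, v_c = √(μ/r) = 2.412 km/s.
Vis-viva on the transfer ellipse at r = 90600 km gives v_t = √[μ(2/r − 1/a_t)] = 1.171 km/s.
Δv₁ = |v_t − v_c| = |1.171 − 2.412| = 1.241 km/s.

Δv₁ = 1.24 km/s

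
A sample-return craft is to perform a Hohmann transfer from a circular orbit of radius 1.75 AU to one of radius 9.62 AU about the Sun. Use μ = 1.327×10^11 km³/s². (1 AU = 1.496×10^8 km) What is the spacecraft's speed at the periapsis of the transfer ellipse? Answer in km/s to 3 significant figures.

In km: r₁ = 1.75 × 1.496×10^8 = 2.618×10^8 km; r₂ = 9.62 × 1.496×10^8 = 1.439152×10^9 km.
Semi-major axis of the transfer orbit: a_t = (2.618×10^8 + 1.439152×10^9)/2 = 8.50476×10^8 km.
At periapsis, r = 2.618×10^8 km.
Applying v² = μ(2/r − 1/a_t): v = 29.29 km/s.

v = 29.3 km/s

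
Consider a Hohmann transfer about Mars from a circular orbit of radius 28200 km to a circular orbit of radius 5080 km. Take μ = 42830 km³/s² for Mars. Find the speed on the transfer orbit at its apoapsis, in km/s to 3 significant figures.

The Hohmann ellipse has a_t = (r₁ + r₂)/2 = 16640 km.
At apoapsis, r = 28200 km.
Vis-viva: v = √[μ(2/r − 1/a_t)] = √[42830 × (2/28200 − 1/16640)] = 0.6809 km/s.

v = 0.681 km/s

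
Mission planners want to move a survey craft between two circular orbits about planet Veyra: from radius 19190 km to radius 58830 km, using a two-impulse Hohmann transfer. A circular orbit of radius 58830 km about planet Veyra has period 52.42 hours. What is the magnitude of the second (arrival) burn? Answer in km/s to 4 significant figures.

Δv₂ = 0.5849 km/s

From Kepler's third law T² = 4π²r³/μ at r = 58830 km, T = 52.42 hours = 52.42 × 3600 s = 1.88712×10^5 s: μ = 4π²r³/T² = 2.25713×10^5 km³/s².
The Hohmann ellipse has a_t = (r₁ + r₂)/2 = 39010 km.
On the circular orbit at r = 58830 km, v_c = √(μ/r) = 1.95875 km/s.
Transfer-orbit speed at the same r (vis-viva, a = a_t): v_t = √[μ(2/r − 1/a_t)] = 1.37382 km/s.
Δv₂ = |v_t − v_c| = |1.37382 − 1.95875| = 0.5849 km/s.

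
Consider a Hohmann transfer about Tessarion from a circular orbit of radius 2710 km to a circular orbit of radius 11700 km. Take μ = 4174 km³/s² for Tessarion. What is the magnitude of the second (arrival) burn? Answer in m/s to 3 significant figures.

The Hohmann ellipse has a_t = (r₁ + r₂)/2 = 7205 km.
On the circular orbit at r = 11700 km, v_c = √(μ/r) = 0.5973 km/s.
Vis-viva on the transfer ellipse at r = 11700 km gives v_t = √[μ(2/r − 1/a_t)] = 0.3663 km/s.
Δv₂ = |v_t − v_c| = |0.3663 − 0.5973| = 0.2310 km/s.

Δv₂ = 231 m/s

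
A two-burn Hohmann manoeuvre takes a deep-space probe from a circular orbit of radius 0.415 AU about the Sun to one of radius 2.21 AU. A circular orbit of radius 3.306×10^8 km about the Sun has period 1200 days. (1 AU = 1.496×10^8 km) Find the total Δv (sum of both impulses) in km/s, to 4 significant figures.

From Kepler's third law T² = 4π²r³/μ at r = 3.306×10^8 km, T = 1200 days = 1200 × 86400 s = 1.0368×10^8 s: μ = 4π²r³/T² = 1.32702×10^11 km³/s².
In km: r₁ = 0.415 × 1.496×10^8 = 6.2084×10^7 km; r₂ = 2.21 × 1.496×10^8 = 3.30616×10^8 km.
The Hohmann ellipse has a_t = (r₁ + r₂)/2 = 1.9635×10^8 km.
At r₁ the circular-orbit speed is v₁ = √(μ/r₁) = 46.23 km/s.
Transfer-orbit speed at r₁ (vis-viva equation): v_p = √[μ(2/r₁ − 1/a_t)] = 59.99 km/s.
First burn Δv₁ = |v_p − v₁| = 13.76 km/s.
At r₂, v₂ = √(μ/r₂) = 20.0344 km/s.
Transfer-orbit speed at r₂: v_a = √[μ(2/r₂ − 1/a_t)] = 11.2655 km/s.
Second burn Δv₂ = |v₂ − v_a| = 8.769 km/s.
Total Δv = Δv₁ + Δv₂ = 22.53 km/s.

Δv = 22.53 km/s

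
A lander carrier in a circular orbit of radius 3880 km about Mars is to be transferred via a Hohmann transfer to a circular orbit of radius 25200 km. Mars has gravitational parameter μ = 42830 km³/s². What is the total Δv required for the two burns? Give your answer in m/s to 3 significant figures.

The Hohmann ellipse has a_t = (r₁ + r₂)/2 = 14540 km.
At r₁ the circular-orbit speed is v₁ = √(μ/r₁) = 3.322 km/s.
On the transfer ellipse at r₁, vis-viva equation gives v_p = √[μ(2/r₁ − 1/a_t)] = 4.374 km/s.
First burn Δv₁ = |v_p − v₁| = 1.052 km/s.
Circular speed at r₂: v₂ = √(μ/r₂) = 1.30369 km/s.
Transfer-orbit speed at r₂: v_a = √[μ(2/r₂ − 1/a_t)] = 0.673453 km/s.
Second burn Δv₂ = |v₂ − v_a| = 0.6302 km/s.
Δv = Δv₁ + Δv₂ = 1.052 + 0.6302 = 1.682 km/s.

Δv = 1680 m/s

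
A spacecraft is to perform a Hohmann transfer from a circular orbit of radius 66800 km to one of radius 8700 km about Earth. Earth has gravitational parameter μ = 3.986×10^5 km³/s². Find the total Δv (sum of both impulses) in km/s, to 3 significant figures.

The Hohmann ellipse has a_t = (r₁ + r₂)/2 = 37750 km.
Circular speed at r₁: v₁ = √(μ/r₁) = √(3.986×10^5/66800) = 2.443 km/s.
Transfer-orbit speed at r₁ (v² = μ(2/r − 1/a)): v_a = √[μ(2/r₁ − 1/a_t)] = 1.173 km/s.
First burn Δv₁ = |v_a − v₁| = 1.270 km/s.
At r₂, v₂ = √(μ/r₂) = 6.769 km/s.
Transfer-orbit speed at r₂: v_p = √[μ(2/r₂ − 1/a_t)] = 9.004 km/s.
Second burn Δv₂ = |v₂ − v_p| = 2.235 km/s.
Δv = Δv₁ + Δv₂ = 1.270 + 2.235 = 3.505 km/s.

Δv = 3.51 km/s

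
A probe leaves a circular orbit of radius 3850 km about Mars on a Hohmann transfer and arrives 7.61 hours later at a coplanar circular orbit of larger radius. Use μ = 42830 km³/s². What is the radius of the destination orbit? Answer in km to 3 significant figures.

r₂ = 25800 km

Transfer time t = 7.61 hours = 27396 s, and t = π√(a_t³/μ).
So a_t = (μ t²/π²)^(1/3) = (42830 × (27396)² / π²)^(1/3) = 14823 km.
Since a_t = (r₁ + r₂)/2, r₂ = 2a_t − r₁ = 2×14823 − 3850 = 25796 km.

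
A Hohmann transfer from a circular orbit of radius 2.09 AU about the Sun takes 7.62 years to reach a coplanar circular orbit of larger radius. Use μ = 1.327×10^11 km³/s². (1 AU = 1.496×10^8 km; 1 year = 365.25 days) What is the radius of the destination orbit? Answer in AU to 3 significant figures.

In km: r₁ = 2.09 × 1.496×10^8 = 3.12664×10^8 km.
Transfer time t = 7.62 years × 365.25 × 86400 s = 2.40468912×10^8 s, and t = π√(a_t³/μ).
So a_t = (μ t²/π²)^(1/3) = (1.327×10^11 × (2.40468912×10^8)² / π²)^(1/3) = 9.1952×10^8 km.
Since a_t = (r₁ + r₂)/2, r₂ = 2a_t − r₁ = 2×9.1952×10^8 − 3.12664×10^8 = 1.526376×10^9 km.
In AU: r₂ = 1.526376×10^9 / 1.496×10^8 = 10.2 AU.

r₂ = 10.2 AU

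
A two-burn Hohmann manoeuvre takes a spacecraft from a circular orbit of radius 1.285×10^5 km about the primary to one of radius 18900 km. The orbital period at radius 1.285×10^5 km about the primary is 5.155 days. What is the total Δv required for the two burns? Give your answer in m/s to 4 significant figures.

From Kepler's third law T² = 4π²r³/μ at r = 1.285×10^5 km, T = 5.155 days = 5.155 × 86400 s = 4.45392×10^5 s: μ = 4π²r³/T² = 4.22264×10^5 km³/s².
The Hohmann ellipse has a_t = (r₁ + r₂)/2 = 73700 km.
At r₁ the circular-orbit speed is v₁ = √(μ/r₁) = 1.81276 km/s.
On the transfer ellipse at r₁, v² = μ(2/r − 1/a) gives v_a = √[μ(2/r₁ − 1/a_t)] = 0.917990 km/s.
First burn Δv₁ = |v_a − v₁| = 0.89477 km/s.
Circular speed at r₂: v₂ = √(μ/r₂) = 4.72673 km/s.
Transfer-orbit speed at r₂: v_p = √[μ(2/r₂ − 1/a_t)] = 6.24136 km/s.
Second burn Δv₂ = |v₂ − v_p| = 1.5146 km/s.
Δv = Δv₁ + Δv₂ = 0.89477 + 1.5146 = 2.409 km/s.

Δv = 2409 m/s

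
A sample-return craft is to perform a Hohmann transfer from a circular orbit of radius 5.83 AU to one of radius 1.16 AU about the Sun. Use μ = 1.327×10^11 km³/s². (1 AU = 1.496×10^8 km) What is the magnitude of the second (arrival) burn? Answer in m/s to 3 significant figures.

Δv₂ = 8060 m/s

In km: r₁ = 5.83 × 1.496×10^8 = 8.72168×10^8 km; r₂ = 1.16 × 1.496×10^8 = 1.73536×10^8 km.
The Hohmann ellipse has a_t = (r₁ + r₂)/2 = 5.22852×10^8 km.
On the circular orbit at r = 1.73536×10^8 km, v_c = √(μ/r) = 27.653 km/s.
Transfer-orbit speed at the same r (vis-viva, a = a_t): v_t = √[μ(2/r − 1/a_t)] = 35.715 km/s.
Δv₂ = |v_t − v_c| = |35.715 − 27.653| = 8.062 km/s.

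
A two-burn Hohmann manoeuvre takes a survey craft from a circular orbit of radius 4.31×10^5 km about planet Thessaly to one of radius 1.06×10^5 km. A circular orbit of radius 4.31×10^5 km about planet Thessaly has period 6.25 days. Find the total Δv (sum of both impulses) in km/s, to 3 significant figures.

Δv = 4.56 km/s

From Kepler's third law T² = 4π²r³/μ at r = 4.31×10^5 km, T = 6.25 days = 6.25 × 86400 s = 5.400×10^5 s: μ = 4π²r³/T² = 1.08394×10^7 km³/s².
Transfer-ellipse semi-major axis a_t = (r₁ + r₂)/2 = (4.310×10^5 + 1.060×10^5)/2 = 2.685×10^5 km.
Circular speed at r₁: v₁ = √(μ/r₁) = √(1.08394×10^7/4.310×10^5) = 5.015 km/s.
On the transfer ellipse at r₁, v² = μ(2/r − 1/a) gives v_a = √[μ(2/r₁ − 1/a_t)] = 3.151 km/s.
First burn Δv₁ = |v_a − v₁| = 1.864 km/s.
At r₂, v₂ = √(μ/r₂) = 10.11 km/s.
Transfer-orbit speed at r₂: v_p = √[μ(2/r₂ − 1/a_t)] = 12.81 km/s.
Second burn Δv₂ = |v₂ − v_p| = 2.700 km/s.
Total Δv = Δv₁ + Δv₂ = 4.564 km/s.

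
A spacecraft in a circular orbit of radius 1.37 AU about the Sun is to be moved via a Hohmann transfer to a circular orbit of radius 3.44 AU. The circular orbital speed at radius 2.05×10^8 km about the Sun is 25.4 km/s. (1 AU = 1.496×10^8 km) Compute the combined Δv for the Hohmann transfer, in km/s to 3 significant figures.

Δv = 8.91 km/s

From the circular-orbit relation v² = μ/r at r = 2.05×10^8 km: μ = v²r = (25.4)² × 2.05×10^8 = 1.32258×10^11 km³/s².
In km: r₁ = 1.37 × 1.496×10^8 = 2.04952×10^8 km; r₂ = 3.44 × 1.496×10^8 = 5.14624×10^8 km.
The Hohmann ellipse has a_t = (r₁ + r₂)/2 = 3.59788×10^8 km.
At r₁ the circular-orbit speed is v₁ = √(μ/r₁) = 25.403 km/s.
On the transfer ellipse at r₁, vis-viva gives v_p = √[μ(2/r₁ − 1/a_t)] = 30.381 km/s.
First burn Δv₁ = |v_p − v₁| = 4.978 km/s.
Circular speed at r₂: v₂ = √(μ/r₂) = 16.0312 km/s.
Transfer-orbit speed at r₂: v_a = √[μ(2/r₂ − 1/a_t)] = 12.0995 km/s.
Second burn Δv₂ = |v₂ − v_a| = 3.932 km/s.
Total Δv = Δv₁ + Δv₂ = 8.910 km/s.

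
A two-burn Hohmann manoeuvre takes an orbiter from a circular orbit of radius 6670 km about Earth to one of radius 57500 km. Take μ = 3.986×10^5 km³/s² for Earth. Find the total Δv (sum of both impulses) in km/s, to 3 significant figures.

Transfer-ellipse semi-major axis a_t = (r₁ + r₂)/2 = (6670 + 57500)/2 = 32085 km.
At r₁ the circular-orbit speed is v₁ = √(μ/r₁) = 7.73047 km/s.
On the transfer ellipse at r₁, v² = μ(2/r − 1/a) gives v_p = √[μ(2/r₁ − 1/a_t)] = 10.3488 km/s.
First burn Δv₁ = |v_p − v₁| = 2.6183 km/s.
Circular speed at r₂: v₂ = √(μ/r₂) = 2.6329 km/s.
Transfer-orbit speed at r₂: v_a = √[μ(2/r₂ − 1/a_t)] = 1.2005 km/s.
Second burn Δv₂ = |v₂ − v_a| = 1.4324 km/s.
Δv = Δv₁ + Δv₂ = 2.6183 + 1.4324 = 4.051 km/s.

Δv = 4.05 km/s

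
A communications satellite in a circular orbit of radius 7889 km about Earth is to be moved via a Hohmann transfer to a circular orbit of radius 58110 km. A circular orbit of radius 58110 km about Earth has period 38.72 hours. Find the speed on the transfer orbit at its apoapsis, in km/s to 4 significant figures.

From Kepler's third law T² = 4π²r³/μ at r = 58110 km, T = 38.72 hours = 38.72 × 3600 s = 1.39392×10^5 s: μ = 4π²r³/T² = 3.98691×10^5 km³/s².
The Hohmann ellipse has a_t = (r₁ + r₂)/2 = 32999.5 km.
The apoapsis of the transfer ellipse is at r = 58110 km.
Vis-viva: v = √[μ(2/r − 1/a_t)] = √[3.98691×10^5 × (2/58110 − 1/32999.5)] = 1.281 km/s.

v = 1.281 km/s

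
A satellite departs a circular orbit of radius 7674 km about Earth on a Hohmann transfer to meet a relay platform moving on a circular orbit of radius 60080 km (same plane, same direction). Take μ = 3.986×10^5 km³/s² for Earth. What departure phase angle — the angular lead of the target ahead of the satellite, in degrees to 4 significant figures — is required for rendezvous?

Transfer-ellipse semi-major axis a_t = (r₁ + r₂)/2 = (7674 + 60080)/2 = 33877 km.
Transfer time t = π√(a_t³/μ) = 31027 s.
The target's mean motion on its circular orbit is ω₂ = √(μ/r₂³) = 4.2872×10^-5 rad/s.
Angle swept by the target during transfer: ω₂·t = 1.3302 rad = 76.21°.
Arrival is 180° from departure on the ellipse, so φ = 180° − 76.21° = 103.8°.

φ = 103.8°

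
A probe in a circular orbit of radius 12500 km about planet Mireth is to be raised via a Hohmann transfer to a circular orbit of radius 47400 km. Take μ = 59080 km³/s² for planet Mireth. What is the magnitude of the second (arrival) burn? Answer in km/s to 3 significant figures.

Transfer-ellipse semi-major axis a_t = (r₁ + r₂)/2 = (12500 + 47400)/2 = 29950 km.
Circular speed at r = 47400 km: v_c = √(μ/r) = 1.11643 km/s.
Vis-viva on the transfer ellipse at r = 47400 km gives v_t = √[μ(2/r − 1/a_t)] = 0.721253 km/s.
Δv₂ = |v_t − v_c| = |0.721253 − 1.11643| = 0.3952 km/s.

Δv₂ = 0.395 km/s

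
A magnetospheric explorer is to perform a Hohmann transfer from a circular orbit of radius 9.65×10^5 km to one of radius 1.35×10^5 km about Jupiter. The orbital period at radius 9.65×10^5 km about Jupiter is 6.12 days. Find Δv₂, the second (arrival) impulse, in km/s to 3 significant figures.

From Kepler's third law T² = 4π²r³/μ at r = 9.65×10^5 km, T = 6.12 days = 6.12 × 86400 s = 5.28768×10^5 s: μ = 4π²r³/T² = 1.26885×10^8 km³/s².
Semi-major axis of the transfer orbit: a_t = (9.650×10^5 + 1.350×10^5)/2 = 5.500×10^5 km.
Circular speed at r = 1.350×10^5 km: v_c = √(μ/r) = 30.658 km/s.
Vis-viva on the transfer ellipse at r = 1.350×10^5 km gives v_t = √[μ(2/r − 1/a_t)] = 40.609 km/s.
Δv₂ = |v_t − v_c| = |40.609 − 30.658| = 9.951 km/s.

Δv₂ = 9.95 km/s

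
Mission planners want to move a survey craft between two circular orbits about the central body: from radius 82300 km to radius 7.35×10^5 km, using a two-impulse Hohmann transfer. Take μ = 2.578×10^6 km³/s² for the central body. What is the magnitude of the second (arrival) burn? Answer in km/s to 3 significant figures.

Δv₂ = 1.03 km/s

Semi-major axis of the transfer orbit: a_t = (82300 + 7.350×10^5)/2 = 4.0865×10^5 km.
On the circular orbit at r = 7.350×10^5 km, v_c = √(μ/r) = 1.8728 km/s.
Transfer-orbit speed at the same r (vis-viva, a = a_t): v_t = √[μ(2/r − 1/a_t)] = 0.84047 km/s.
Δv₂ = |v_t − v_c| = |0.84047 − 1.8728| = 1.032 km/s.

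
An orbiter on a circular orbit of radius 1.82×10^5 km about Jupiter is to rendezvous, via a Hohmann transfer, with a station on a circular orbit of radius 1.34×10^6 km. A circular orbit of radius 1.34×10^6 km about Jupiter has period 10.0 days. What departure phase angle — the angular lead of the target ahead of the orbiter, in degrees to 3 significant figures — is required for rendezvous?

From Kepler's third law T² = 4π²r³/μ at r = 1.34×10^6 km, T = 10.0 days = 10.0 × 86400 s = 8.640×10^5 s: μ = 4π²r³/T² = 1.27247×10^8 km³/s².
Semi-major axis of the transfer orbit: a_t = (1.820×10^5 + 1.340×10^6)/2 = 7.610×10^5 km.
Transfer time t = π√(a_t³/μ) = 1.84886×10^5 s.
Target angular speed ω₂ = √(μ/r₂³) = 7.27221×10^-6 rad/s.
Angle swept by the target during transfer: ω₂·t = 1.34453 rad = 77.04°.
Arrival is 180° from departure on the ellipse, so φ = 180° − 77.04° = 103°.

φ = 103°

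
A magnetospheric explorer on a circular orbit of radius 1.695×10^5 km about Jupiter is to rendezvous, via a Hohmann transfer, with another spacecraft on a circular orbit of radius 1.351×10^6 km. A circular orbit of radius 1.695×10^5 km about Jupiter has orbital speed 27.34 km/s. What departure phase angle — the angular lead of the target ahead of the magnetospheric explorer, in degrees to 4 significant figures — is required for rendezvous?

From the circular-orbit relation v² = μ/r at r = 1.695×10^5 km: μ = v²r = (27.34)² × 1.695×10^5 = 1.26697×10^8 km³/s².
Transfer-ellipse semi-major axis a_t = (r₁ + r₂)/2 = (1.695×10^5 + 1.351×10^6)/2 = 7.6025×10^5 km.
Transfer time t = π√(a_t³/μ) = 1.85013×10^5 s.
Target angular speed ω₂ = √(μ/r₂³) = 7.16804×10^-6 rad/s.
Angle swept by the target during transfer: ω₂·t = 1.32618 rad = 75.98°.
The magnetospheric explorer traverses 180° on the transfer ellipse, so the target must lead by 180° − 75.98° = 104.0°.

φ = 104.0°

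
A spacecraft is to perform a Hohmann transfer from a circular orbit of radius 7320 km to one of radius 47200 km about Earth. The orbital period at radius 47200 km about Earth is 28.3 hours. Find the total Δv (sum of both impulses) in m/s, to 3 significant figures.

Δv = 3740 m/s

From Kepler's third law T² = 4π²r³/μ at r = 47200 km, T = 28.3 hours = 28.3 × 3600 s = 1.0188×10^5 s: μ = 4π²r³/T² = 3.99952×10^5 km³/s².
Transfer-ellipse semi-major axis a_t = (r₁ + r₂)/2 = (7320 + 47200)/2 = 27260 km.
Circular speed at r₁: v₁ = √(μ/r₁) = √(3.99952×10^5/7320) = 7.3918 km/s.
On the transfer ellipse at r₁, v² = μ(2/r − 1/a) gives v_p = √[μ(2/r₁ − 1/a_t)] = 9.7265 km/s.
First burn Δv₁ = |v_p − v₁| = 2.3347 km/s.
At r₂, v₂ = √(μ/r₂) = 2.9109 km/s.
Transfer-orbit speed at r₂: v_a = √[μ(2/r₂ − 1/a_t)] = 1.5084 km/s.
Second burn Δv₂ = |v₂ − v_a| = 1.4025 km/s.
Δv = Δv₁ + Δv₂ = 2.3347 + 1.4025 = 3.737 km/s.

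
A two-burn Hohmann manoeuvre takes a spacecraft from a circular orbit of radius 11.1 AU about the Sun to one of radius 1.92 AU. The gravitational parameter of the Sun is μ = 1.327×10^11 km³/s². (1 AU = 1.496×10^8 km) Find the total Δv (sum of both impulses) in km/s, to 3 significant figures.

In km: r₁ = 11.1 × 1.496×10^8 = 1.66056×10^9 km; r₂ = 1.92 × 1.496×10^8 = 2.87232×10^8 km.
The Hohmann ellipse has a_t = (r₁ + r₂)/2 = 9.73896×10^8 km.
At r₁ the circular-orbit speed is v₁ = √(μ/r₁) = 8.9394 km/s.
Transfer-orbit speed at r₁ (vis-viva): v_a = √[μ(2/r₁ − 1/a_t)] = 4.8548 km/s.
First burn Δv₁ = |v_a − v₁| = 4.085 km/s.
Circular speed at r₂: v₂ = √(μ/r₂) = 21.494 km/s.
Transfer-orbit speed at r₂: v_p = √[μ(2/r₂ − 1/a_t)] = 28.067 km/s.
Second burn Δv₂ = |v₂ − v_p| = 6.573 km/s.
Total Δv = Δv₁ + Δv₂ = 10.66 km/s.

Δv = 10.7 km/s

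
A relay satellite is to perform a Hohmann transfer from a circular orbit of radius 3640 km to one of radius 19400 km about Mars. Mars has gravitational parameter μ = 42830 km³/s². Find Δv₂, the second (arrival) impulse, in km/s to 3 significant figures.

Δv₂ = 0.651 km/s

Semi-major axis of the transfer orbit: a_t = (3640 + 19400)/2 = 11520 km.
On the circular orbit at r = 19400 km, v_c = √(μ/r) = 1.4858 km/s.
Transfer-orbit speed at the same r (vis-viva, a = a_t): v_t = √[μ(2/r − 1/a_t)] = 0.83521 km/s.
Δv₂ = |v_t − v_c| = |0.83521 − 1.4858| = 0.6506 km/s.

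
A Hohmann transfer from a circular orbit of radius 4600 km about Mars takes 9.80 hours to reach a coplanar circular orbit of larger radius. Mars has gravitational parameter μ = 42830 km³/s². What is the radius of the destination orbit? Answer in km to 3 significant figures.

Transfer time t = 9.80 hours = 35280 s, and t = π√(a_t³/μ).
So a_t = (μ t²/π²)^(1/3) = (42830 × (35280)² / π²)^(1/3) = 17546 km.
Since a_t = (r₁ + r₂)/2, r₂ = 2a_t − r₁ = 2×17546 − 4600 = 30492 km.

r₂ = 30500 km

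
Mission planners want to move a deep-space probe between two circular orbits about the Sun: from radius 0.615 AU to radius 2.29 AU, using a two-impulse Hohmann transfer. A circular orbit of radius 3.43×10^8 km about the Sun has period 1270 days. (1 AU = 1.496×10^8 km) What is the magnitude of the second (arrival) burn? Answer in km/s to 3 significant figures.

Δv₂ = 6.86 km/s

From Kepler's third law T² = 4π²r³/μ at r = 3.43×10^8 km, T = 1270 days = 1270 × 86400 s = 1.09728×10^8 s: μ = 4π²r³/T² = 1.32314×10^11 km³/s².
In km: r₁ = 0.615 × 1.496×10^8 = 9.2004×10^7 km; r₂ = 2.29 × 1.496×10^8 = 3.42584×10^8 km.
Semi-major axis of the transfer orbit: a_t = (9.2004×10^7 + 3.42584×10^8)/2 = 2.17294×10^8 km.
Circular speed at r = 3.42584×10^8 km: v_c = √(μ/r) = 19.653 km/s.
Transfer-orbit speed at the same r (vis-viva, a = a_t): v_t = √[μ(2/r − 1/a_t)] = 12.788 km/s.
Δv₂ = |v_t − v_c| = |12.788 − 19.653| = 6.865 km/s.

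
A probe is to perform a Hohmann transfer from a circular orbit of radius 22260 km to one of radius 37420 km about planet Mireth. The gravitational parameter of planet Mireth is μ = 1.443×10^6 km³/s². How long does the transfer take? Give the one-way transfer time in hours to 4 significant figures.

t = 3.745 hours

Transfer-ellipse semi-major axis a_t = (r₁ + r₂)/2 = (22260 + 37420)/2 = 29840 km.
Transfer time t = π√(a_t³/μ) = π√((29840)³ / 1.443×10^6) = 13481 s.
Converting: 13481 s ÷ 3600 s/hour = 3.745 hours.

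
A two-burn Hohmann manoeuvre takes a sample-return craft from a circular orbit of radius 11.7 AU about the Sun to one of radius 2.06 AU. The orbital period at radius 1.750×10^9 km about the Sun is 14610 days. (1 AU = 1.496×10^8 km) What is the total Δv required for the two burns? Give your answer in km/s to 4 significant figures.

Δv = 10.26 km/s

From Kepler's third law T² = 4π²r³/μ at r = 1.750×10^9 km, T = 14610 days = 14610 × 86400 s = 1.262304×10^9 s: μ = 4π²r³/T² = 1.32784×10^11 km³/s².
In km: r₁ = 11.7 × 1.496×10^8 = 1.75032×10^9 km; r₂ = 2.06 × 1.496×10^8 = 3.08176×10^8 km.
The Hohmann ellipse has a_t = (r₁ + r₂)/2 = 1.029248×10^9 km.
At r₁ the circular-orbit speed is v₁ = √(μ/r₁) = 8.710 km/s.
Transfer-orbit speed at r₁ (vis-viva equation): v_a = √[μ(2/r₁ − 1/a_t)] = 4.766 km/s.
First burn Δv₁ = |v_a − v₁| = 3.944 km/s.
At r₂, v₂ = √(μ/r₂) = 20.757 km/s.
Transfer-orbit speed at r₂: v_p = √[μ(2/r₂ − 1/a_t)] = 27.069 km/s.
Second burn Δv₂ = |v₂ − v_p| = 6.312 km/s.
Total Δv = Δv₁ + Δv₂ = 10.26 km/s.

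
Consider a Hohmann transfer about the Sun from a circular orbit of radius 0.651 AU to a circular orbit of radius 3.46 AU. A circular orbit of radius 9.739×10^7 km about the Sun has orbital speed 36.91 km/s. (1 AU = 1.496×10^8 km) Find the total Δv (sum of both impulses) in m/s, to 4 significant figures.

Δv = 17980 m/s

From the circular-orbit relation v² = μ/r at r = 9.739×10^7 km: μ = v²r = (36.91)² × 9.739×10^7 = 1.32679×10^11 km³/s².
In km: r₁ = 0.651 × 1.496×10^8 = 9.73896×10^7 km; r₂ = 3.46 × 1.496×10^8 = 5.17616×10^8 km.
The Hohmann ellipse has a_t = (r₁ + r₂)/2 = 3.075028×10^8 km.
Circular speed at r₁: v₁ = √(μ/r₁) = √(1.32679×10^11/9.73896×10^7) = 36.91 km/s.
Transfer-orbit speed at r₁ (v² = μ(2/r − 1/a)): v_p = √[μ(2/r₁ − 1/a_t)] = 47.89 km/s.
First burn Δv₁ = |v_p − v₁| = 10.98 km/s.
Circular speed at r₂: v₂ = √(μ/r₂) = 16.01 km/s.
Transfer-orbit speed at r₂: v_a = √[μ(2/r₂ − 1/a_t)] = 9.010 km/s.
Second burn Δv₂ = |v₂ − v_a| = 7.000 km/s.
Total Δv = Δv₁ + Δv₂ = 17.98 km/s.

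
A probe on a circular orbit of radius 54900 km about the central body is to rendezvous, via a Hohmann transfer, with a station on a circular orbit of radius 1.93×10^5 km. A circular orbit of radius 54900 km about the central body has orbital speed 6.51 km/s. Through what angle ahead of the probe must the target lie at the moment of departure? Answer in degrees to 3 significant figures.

φ = 87.4°

From the circular-orbit relation v² = μ/r at r = 54900 km: μ = v²r = (6.51)² × 54900 = 2.32667×10^6 km³/s².
Semi-major axis of the transfer orbit: a_t = (54900 + 1.930×10^5)/2 = 1.2395×10^5 km.
The half-period of the transfer ellipse is t = π√(a_t³/μ) = 89880 s.
Target angular speed ω₂ = √(μ/r₂³) = 1.799×10^-5 rad/s.
Angle swept by the target during transfer: ω₂·t = 1.6169 rad = 92.64°.
The probe traverses 180° on the transfer ellipse, so the target must lead by 180° − 92.64° = 87.4°.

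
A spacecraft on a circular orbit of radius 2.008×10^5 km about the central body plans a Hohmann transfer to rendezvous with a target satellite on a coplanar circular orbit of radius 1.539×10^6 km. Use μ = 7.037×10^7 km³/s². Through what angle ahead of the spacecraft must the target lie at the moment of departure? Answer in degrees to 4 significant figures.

Semi-major axis of the transfer orbit: a_t = (2.008×10^5 + 1.539×10^6)/2 = 8.699×10^5 km.
The half-period of the transfer ellipse is t = π√(a_t³/μ) = 3.039×10^5 s.
The target's mean motion on its circular orbit is ω₂ = √(μ/r₂³) = 4.394×10^-6 rad/s.
Angle swept by the target during transfer: ω₂·t = 1.335 rad = 76.49°.
The spacecraft traverses 180° on the transfer ellipse, so the target must lead by 180° − 76.49° = 103.5°.

φ = 103.5°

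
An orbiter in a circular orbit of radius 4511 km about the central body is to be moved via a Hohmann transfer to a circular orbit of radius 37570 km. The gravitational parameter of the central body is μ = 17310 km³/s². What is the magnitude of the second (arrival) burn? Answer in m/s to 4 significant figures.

Transfer-ellipse semi-major axis a_t = (r₁ + r₂)/2 = (4511 + 37570)/2 = 21040.5 km.
On the circular orbit at r = 37570 km, v_c = √(μ/r) = 0.6788 km/s.
Vis-viva on the transfer ellipse at r = 37570 km gives v_t = √[μ(2/r − 1/a_t)] = 0.3143 km/s.
Δv₂ = |v_t − v_c| = |0.3143 − 0.6788| = 0.3645 km/s.

Δv₂ = 364.5 m/s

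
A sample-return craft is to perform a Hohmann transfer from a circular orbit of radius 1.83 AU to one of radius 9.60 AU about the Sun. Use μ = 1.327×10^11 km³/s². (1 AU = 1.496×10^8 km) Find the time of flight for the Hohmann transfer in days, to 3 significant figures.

In km: r₁ = 1.83 × 1.496×10^8 = 2.73768×10^8 km; r₂ = 9.60 × 1.496×10^8 = 1.43616×10^9 km.
Semi-major axis of the transfer orbit: a_t = (2.73768×10^8 + 1.43616×10^9)/2 = 8.54964×10^8 km.
By Kepler's third law the transfer-orbit period is T = 2π√(a_t³/μ), so t = T/2 = 2.156×10^8 s.
Converting: 2.156×10^8 s ÷ 86400 s/day = 2500 days.

t = 2500 days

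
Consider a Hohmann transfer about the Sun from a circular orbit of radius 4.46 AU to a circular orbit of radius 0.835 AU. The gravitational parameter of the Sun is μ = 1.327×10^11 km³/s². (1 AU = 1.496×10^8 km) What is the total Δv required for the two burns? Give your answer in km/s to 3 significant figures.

Δv = 15.9 km/s

In km: r₁ = 4.46 × 1.496×10^8 = 6.67216×10^8 km; r₂ = 0.835 × 1.496×10^8 = 1.24916×10^8 km.
Semi-major axis of the transfer orbit: a_t = (6.67216×10^8 + 1.24916×10^8)/2 = 3.96066×10^8 km.
Circular speed at r₁: v₁ = √(μ/r₁) = √(1.327×10^11/6.67216×10^8) = 14.103 km/s.
On the transfer ellipse at r₁, vis-viva equation gives v_a = √[μ(2/r₁ − 1/a_t)] = 7.9200 km/s.
First burn Δv₁ = |v_a − v₁| = 6.183 km/s.
At r₂, v₂ = √(μ/r₂) = 32.59 km/s.
Transfer-orbit speed at r₂: v_p = √[μ(2/r₂ − 1/a_t)] = 42.30 km/s.
Second burn Δv₂ = |v₂ − v_p| = 9.710 km/s.
Total Δv = Δv₁ + Δv₂ = 15.89 km/s.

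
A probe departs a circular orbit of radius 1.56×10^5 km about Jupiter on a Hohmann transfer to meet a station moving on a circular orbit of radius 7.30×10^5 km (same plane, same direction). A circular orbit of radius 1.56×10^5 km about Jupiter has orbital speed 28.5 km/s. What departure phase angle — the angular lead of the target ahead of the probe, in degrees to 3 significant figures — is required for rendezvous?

From the circular-orbit relation v² = μ/r at r = 1.56×10^5 km: μ = v²r = (28.5)² × 1.56×10^5 = 1.26711×10^8 km³/s².
The Hohmann ellipse has a_t = (r₁ + r₂)/2 = 4.430×10^5 km.
Transfer time t = π√(a_t³/μ) = 82290.2 s.
The target's mean motion on its circular orbit is ω₂ = √(μ/r₂³) = 1.80477×10^-5 rad/s.
Angle swept by the target during transfer: ω₂·t = 1.48515 rad = 85.09°.
Arrival is 180° from departure on the ellipse, so φ = 180° − 85.09° = 94.9°.

φ = 94.9°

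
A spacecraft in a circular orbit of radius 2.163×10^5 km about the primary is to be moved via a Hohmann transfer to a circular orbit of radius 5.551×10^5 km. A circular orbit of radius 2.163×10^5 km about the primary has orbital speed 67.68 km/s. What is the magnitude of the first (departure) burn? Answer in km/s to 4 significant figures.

From the circular-orbit relation v² = μ/r at r = 2.163×10^5 km: μ = v²r = (67.68)² × 2.163×10^5 = 9.90780×10^8 km³/s².
Transfer-ellipse semi-major axis a_t = (r₁ + r₂)/2 = (2.163×10^5 + 5.551×10^5)/2 = 3.857×10^5 km.
On the circular orbit at r = 2.163×10^5 km, v_c = √(μ/r) = 67.68 km/s.
Transfer-orbit speed at the same r (vis-viva, a = a_t): v_t = √[μ(2/r − 1/a_t)] = 81.19 km/s.
Δv₁ = |v_t − v_c| = |81.19 − 67.68| = 13.51 km/s.

Δv₁ = 13.51 km/s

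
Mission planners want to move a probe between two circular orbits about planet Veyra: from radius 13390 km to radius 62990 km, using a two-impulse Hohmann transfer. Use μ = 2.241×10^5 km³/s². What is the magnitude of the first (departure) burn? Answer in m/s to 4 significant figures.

Δv₁ = 1163 m/s

The Hohmann ellipse has a_t = (r₁ + r₂)/2 = 38190 km.
Circular speed at r = 13390 km: v_c = √(μ/r) = 4.091 km/s.
Transfer-orbit speed at the same r (vis-viva, a = a_t): v_t = √[μ(2/r − 1/a_t)] = 5.254 km/s.
Δv₁ = |v_t − v_c| = |5.254 − 4.091| = 1.163 km/s.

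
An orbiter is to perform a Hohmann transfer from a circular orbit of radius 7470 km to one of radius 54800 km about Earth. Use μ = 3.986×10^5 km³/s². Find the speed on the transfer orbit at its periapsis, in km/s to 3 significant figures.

v = 9.69 km/s

The Hohmann ellipse has a_t = (r₁ + r₂)/2 = 31135 km.
The periapsis of the transfer ellipse is at r = 7470 km.
From the vis-viva equation, v = √[μ(2/r − 1/a_t)] = 9.691 km/s.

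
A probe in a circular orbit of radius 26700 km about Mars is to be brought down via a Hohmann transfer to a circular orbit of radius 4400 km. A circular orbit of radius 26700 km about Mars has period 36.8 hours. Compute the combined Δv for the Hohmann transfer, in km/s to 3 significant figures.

Δv = 1.56 km/s

From Kepler's third law T² = 4π²r³/μ at r = 26700 km, T = 36.8 hours = 36.8 × 3600 s = 1.3248×10^5 s: μ = 4π²r³/T² = 42814.7 km³/s².
Transfer-ellipse semi-major axis a_t = (r₁ + r₂)/2 = (26700 + 4400)/2 = 15550 km.
Circular speed at r₁: v₁ = √(μ/r₁) = √(42814.7/26700) = 1.2663 km/s.
Transfer-orbit speed at r₁ (v² = μ(2/r − 1/a)): v_a = √[μ(2/r₁ − 1/a_t)] = 0.67360 km/s.
First burn Δv₁ = |v_a − v₁| = 0.5927 km/s.
At r₂, v₂ = √(μ/r₂) = 3.1194 km/s.
Transfer-orbit speed at r₂: v_p = √[μ(2/r₂ − 1/a_t)] = 4.0875 km/s.
Second burn Δv₂ = |v₂ − v_p| = 0.9681 km/s.
Δv = Δv₁ + Δv₂ = 0.5927 + 0.9681 = 1.561 km/s.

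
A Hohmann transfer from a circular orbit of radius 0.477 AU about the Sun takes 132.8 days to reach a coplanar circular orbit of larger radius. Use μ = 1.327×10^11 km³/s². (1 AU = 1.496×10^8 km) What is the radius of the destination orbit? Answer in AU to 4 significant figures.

In km: r₁ = 0.477 × 1.496×10^8 = 7.13592×10^7 km.
Transfer time t = 132.8 days = 1.147392×10^7 s, and t = π√(a_t³/μ).
So a_t = (μ t²/π²)^(1/3) = (1.327×10^11 × (1.147392×10^7)² / π²)^(1/3) = 1.2097×10^8 km.
Since a_t = (r₁ + r₂)/2, r₂ = 2a_t − r₁ = 2×1.2097×10^8 − 7.13592×10^7 = 1.705808×10^8 km.
In AU: r₂ = 1.705808×10^8 / 1.496×10^8 = 1.140 AU.

r₂ = 1.140 AU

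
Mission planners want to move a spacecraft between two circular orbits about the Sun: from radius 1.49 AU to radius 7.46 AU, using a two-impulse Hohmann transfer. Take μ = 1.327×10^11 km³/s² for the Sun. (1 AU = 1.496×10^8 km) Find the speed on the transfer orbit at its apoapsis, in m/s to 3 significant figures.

v = 6290 m/s

In km: r₁ = 1.49 × 1.496×10^8 = 2.22904×10^8 km; r₂ = 7.46 × 1.496×10^8 = 1.116016×10^9 km.
The Hohmann ellipse has a_t = (r₁ + r₂)/2 = 6.6946×10^8 km.
The apoapsis of the transfer ellipse is at r = 1.116016×10^9 km.
Vis-viva: v = √[μ(2/r − 1/a_t)] = √[1.327×10^11 × (2/1.116016×10^9 − 1/6.6946×10^8)] = 6.292 km/s.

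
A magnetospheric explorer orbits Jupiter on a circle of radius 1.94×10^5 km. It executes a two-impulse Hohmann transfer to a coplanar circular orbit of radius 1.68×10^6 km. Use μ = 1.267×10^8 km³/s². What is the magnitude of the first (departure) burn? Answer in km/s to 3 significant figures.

Δv₁ = 8.66 km/s

Semi-major axis of the transfer orbit: a_t = (1.940×10^5 + 1.680×10^6)/2 = 9.370×10^5 km.
On the circular orbit at r = 1.940×10^5 km, v_c = √(μ/r) = 25.5557 km/s.
Transfer-orbit speed at the same r (vis-viva, a = a_t): v_t = √[μ(2/r − 1/a_t)] = 34.2194 km/s.
Δv₁ = |v_t − v_c| = |34.2194 − 25.5557| = 8.664 km/s.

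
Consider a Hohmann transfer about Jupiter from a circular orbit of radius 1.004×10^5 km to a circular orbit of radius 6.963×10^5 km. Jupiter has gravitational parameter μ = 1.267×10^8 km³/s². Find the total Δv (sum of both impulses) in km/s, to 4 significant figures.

The Hohmann ellipse has a_t = (r₁ + r₂)/2 = 3.9835×10^5 km.
Circular speed at r₁: v₁ = √(μ/r₁) = √(1.267×10^8/1.004×10^5) = 35.524 km/s.
Transfer-orbit speed at r₁ (v² = μ(2/r − 1/a)): v_p = √[μ(2/r₁ − 1/a_t)] = 46.966 km/s.
First burn Δv₁ = |v_p − v₁| = 11.44 km/s.
Circular speed at r₂: v₂ = √(μ/r₂) = 13.489 km/s.
Transfer-orbit speed at r₂: v_a = √[μ(2/r₂ − 1/a_t)] = 6.7721 km/s.
Second burn Δv₂ = |v₂ − v_a| = 6.717 km/s.
Δv = Δv₁ + Δv₂ = 11.44 + 6.717 = 18.16 km/s.

Δv = 18.16 km/s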